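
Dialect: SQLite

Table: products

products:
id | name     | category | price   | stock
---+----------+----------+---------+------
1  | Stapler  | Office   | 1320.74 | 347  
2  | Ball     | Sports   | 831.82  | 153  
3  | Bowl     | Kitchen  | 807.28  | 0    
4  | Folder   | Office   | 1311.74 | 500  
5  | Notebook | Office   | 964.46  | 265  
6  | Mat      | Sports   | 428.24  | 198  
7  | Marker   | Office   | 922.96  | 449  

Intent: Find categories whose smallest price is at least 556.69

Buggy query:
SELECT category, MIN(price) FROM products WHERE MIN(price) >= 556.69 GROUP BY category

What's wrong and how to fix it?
Bug: Aggregates like MIN are computed per group after WHERE runs

Fix: Replace WHERE with HAVING after the GROUP BY

Corrected query:
SELECT category, MIN(price) FROM products GROUP BY category HAVING MIN(price) >= 556.69

Result:
category | MIN(price)
---------+-----------
Kitchen  | 807.28    
Office   | 922.96    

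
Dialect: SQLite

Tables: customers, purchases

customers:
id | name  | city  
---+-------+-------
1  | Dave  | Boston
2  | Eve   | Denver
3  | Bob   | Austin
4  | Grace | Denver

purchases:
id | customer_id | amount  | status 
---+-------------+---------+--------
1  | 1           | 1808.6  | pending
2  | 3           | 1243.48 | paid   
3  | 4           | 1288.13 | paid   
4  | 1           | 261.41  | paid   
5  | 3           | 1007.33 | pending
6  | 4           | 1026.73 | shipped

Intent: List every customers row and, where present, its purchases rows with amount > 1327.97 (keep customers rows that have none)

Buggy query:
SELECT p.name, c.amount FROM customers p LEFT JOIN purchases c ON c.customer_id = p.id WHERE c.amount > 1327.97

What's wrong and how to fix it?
Bug: Filtering c.amount in WHERE discards the NULL rows produced by LEFT JOIN, turning it into an inner join

Fix: Put 'c.amount > 1327.97' in the JOIN's ON clause instead of WHERE

Corrected query:
SELECT p.name, c.amount FROM customers p LEFT JOIN purchases c ON c.customer_id = p.id AND c.amount > 1327.97

Result:
name  | amount
------+-------
Dave  | 1808.6
Eve   | NULL  
Bob   | NULL  
Grace | NULL  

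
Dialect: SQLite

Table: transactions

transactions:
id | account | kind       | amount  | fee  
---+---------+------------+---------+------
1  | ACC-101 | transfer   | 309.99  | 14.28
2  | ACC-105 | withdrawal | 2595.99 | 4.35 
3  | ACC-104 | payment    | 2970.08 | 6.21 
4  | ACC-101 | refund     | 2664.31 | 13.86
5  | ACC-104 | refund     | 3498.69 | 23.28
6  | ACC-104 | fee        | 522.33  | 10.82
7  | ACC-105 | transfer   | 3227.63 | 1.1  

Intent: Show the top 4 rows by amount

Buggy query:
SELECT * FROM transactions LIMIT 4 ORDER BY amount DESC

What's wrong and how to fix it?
Bug: ORDER BY cannot follow LIMIT; LIMIT is the final clause

Fix: Swap the clauses: ORDER BY first, then LIMIT

Corrected query:
SELECT * FROM transactions ORDER BY amount DESC LIMIT 4

Result:
id | account | kind     | amount  | fee  
---+---------+----------+---------+------
5  | ACC-104 | refund   | 3498.69 | 23.28
7  | ACC-105 | transfer | 3227.63 | 1.1  
3  | ACC-104 | payment  | 2970.08 | 6.21 
4  | ACC-101 | refund   | 2664.31 | 13.86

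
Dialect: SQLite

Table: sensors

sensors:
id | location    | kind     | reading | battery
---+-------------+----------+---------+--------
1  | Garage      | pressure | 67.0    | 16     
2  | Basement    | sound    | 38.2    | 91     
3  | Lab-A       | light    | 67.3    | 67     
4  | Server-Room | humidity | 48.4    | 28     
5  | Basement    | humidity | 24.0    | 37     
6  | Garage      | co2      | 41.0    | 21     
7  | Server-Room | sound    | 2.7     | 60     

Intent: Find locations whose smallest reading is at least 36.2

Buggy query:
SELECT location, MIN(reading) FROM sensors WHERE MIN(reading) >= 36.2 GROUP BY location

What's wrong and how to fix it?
Bug: MIN() in WHERE is a misuse of aggregate

Fix: Replace WHERE with HAVING after the GROUP BY

Corrected query:
SELECT location, MIN(reading) FROM sensors GROUP BY location HAVING MIN(reading) >= 36.2

Result:
location | MIN(reading)
---------+-------------
Garage   | 41          
Lab-A    | 67.3        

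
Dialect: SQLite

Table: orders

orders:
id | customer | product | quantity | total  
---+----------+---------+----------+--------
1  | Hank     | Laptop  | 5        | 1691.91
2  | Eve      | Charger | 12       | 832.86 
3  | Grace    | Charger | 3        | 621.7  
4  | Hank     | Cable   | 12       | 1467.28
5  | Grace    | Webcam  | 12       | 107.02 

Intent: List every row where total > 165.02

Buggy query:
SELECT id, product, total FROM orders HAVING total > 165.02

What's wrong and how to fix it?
Bug: HAVING filters the output of aggregation, but this query has no GROUP BY and no aggregate functions, so SQLite rejects it (HAVING clause on a non-aggregate query); the condition here is per row

Fix: Use WHERE for row-level filtering

Corrected query:
SELECT id, product, total FROM orders WHERE total > 165.02

Result:
id | product | total  
---+---------+--------
1  | Laptop  | 1691.91
2  | Charger | 832.86 
3  | Charger | 621.7  
4  | Cable   | 1467.28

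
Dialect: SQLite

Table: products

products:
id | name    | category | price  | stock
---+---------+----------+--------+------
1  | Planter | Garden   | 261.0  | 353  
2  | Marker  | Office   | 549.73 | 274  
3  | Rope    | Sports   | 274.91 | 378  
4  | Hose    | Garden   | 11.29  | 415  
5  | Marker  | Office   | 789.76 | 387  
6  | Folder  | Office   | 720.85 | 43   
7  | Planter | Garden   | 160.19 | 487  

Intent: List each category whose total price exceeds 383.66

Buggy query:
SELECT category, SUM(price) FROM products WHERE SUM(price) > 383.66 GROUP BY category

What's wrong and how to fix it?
Bug: SUM(price) is an aggregate, but WHERE filters rows before aggregation

Fix: Use HAVING (which filters groups after aggregation) instead of WHERE

Corrected query:
SELECT category, SUM(price) FROM products GROUP BY category HAVING SUM(price) > 383.66

Result:
category | SUM(price)
---------+-----------
Garden   | 432.48    
Office   | 2060.34   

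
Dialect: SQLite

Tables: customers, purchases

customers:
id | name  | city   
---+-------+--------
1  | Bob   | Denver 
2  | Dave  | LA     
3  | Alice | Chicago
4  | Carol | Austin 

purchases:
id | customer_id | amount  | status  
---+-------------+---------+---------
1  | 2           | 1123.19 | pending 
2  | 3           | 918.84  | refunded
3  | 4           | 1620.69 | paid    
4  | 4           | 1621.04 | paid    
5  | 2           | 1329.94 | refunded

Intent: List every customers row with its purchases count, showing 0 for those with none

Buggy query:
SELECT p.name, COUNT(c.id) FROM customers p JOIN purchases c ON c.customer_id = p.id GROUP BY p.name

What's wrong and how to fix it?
Bug: An inner join excludes parents with zero children

Fix: Switch to LEFT JOIN to retain unmatched parent rows

Corrected query:
SELECT p.name, COUNT(c.id) FROM customers p LEFT JOIN purchases c ON c.customer_id = p.id GROUP BY p.name

Result:
name  | COUNT(c.id)
------+------------
Alice | 1          
Bob   | 0          
Carol | 2          
Dave  | 2          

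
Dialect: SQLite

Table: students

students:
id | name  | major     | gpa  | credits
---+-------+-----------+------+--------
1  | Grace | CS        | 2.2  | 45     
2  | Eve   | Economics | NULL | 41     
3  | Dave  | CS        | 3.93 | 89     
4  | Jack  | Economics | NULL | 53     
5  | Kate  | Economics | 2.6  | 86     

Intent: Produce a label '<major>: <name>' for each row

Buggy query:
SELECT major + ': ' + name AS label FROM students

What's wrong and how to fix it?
Bug: SQLite uses || for string concatenation; + coerces text to numbers (yielding 0)

Fix: Replace + with || to concatenate text

Corrected query:
SELECT major || ': ' || name AS label FROM students

Result:
label          
---------------
CS: Grace      
Economics: Eve 
CS: Dave       
Economics: Jack
Economics: Kate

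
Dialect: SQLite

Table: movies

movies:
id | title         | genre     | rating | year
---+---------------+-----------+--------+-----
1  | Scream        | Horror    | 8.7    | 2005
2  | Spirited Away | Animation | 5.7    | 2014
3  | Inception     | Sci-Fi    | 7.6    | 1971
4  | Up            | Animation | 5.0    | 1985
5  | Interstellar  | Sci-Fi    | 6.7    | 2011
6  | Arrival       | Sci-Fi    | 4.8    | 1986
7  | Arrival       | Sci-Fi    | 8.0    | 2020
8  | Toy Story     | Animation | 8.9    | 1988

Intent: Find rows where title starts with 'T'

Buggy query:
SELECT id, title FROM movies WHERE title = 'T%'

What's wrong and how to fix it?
Bug: '=' compares the literal string including the % character; pattern matching needs LIKE

Fix: Replace '=' with LIKE so 'T%' is treated as a pattern

Corrected query:
SELECT id, title FROM movies WHERE title LIKE 'T%'

Result:
id | title    
---+----------
8  | Toy Story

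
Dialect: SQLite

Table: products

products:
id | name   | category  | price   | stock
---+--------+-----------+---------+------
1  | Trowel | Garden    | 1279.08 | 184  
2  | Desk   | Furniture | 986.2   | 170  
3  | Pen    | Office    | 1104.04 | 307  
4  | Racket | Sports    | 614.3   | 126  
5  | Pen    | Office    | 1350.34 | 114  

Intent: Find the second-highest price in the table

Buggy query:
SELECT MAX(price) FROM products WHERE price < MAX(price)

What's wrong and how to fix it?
Bug: MAX(price) on the right of the comparison is an aggregate-in-WHERE error

Fix: Compute the overall MAX in a subquery, then take MAX of rows below it

Corrected query:
SELECT MAX(price) FROM products WHERE price < (SELECT MAX(price) FROM products)

Result:
MAX(price)
----------
1279.08   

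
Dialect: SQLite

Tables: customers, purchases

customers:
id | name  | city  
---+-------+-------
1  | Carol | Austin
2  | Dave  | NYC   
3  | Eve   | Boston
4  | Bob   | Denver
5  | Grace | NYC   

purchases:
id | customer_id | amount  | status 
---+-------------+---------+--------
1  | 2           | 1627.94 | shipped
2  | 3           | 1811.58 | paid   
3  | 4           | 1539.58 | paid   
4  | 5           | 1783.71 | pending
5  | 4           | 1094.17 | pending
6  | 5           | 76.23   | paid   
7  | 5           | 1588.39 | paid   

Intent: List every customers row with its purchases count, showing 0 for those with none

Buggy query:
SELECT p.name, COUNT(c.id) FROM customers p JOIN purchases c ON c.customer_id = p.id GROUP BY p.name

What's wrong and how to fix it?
Bug: INNER JOIN drops customers rows that have no matching purchases rows

Fix: Switch to LEFT JOIN to retain unmatched parent rows

Corrected query:
SELECT p.name, COUNT(c.id) FROM customers p LEFT JOIN purchases c ON c.customer_id = p.id GROUP BY p.name

Result:
name  | COUNT(c.id)
------+------------
Bob   | 2          
Carol | 0          
Dave  | 1          
Eve   | 1          
Grace | 3          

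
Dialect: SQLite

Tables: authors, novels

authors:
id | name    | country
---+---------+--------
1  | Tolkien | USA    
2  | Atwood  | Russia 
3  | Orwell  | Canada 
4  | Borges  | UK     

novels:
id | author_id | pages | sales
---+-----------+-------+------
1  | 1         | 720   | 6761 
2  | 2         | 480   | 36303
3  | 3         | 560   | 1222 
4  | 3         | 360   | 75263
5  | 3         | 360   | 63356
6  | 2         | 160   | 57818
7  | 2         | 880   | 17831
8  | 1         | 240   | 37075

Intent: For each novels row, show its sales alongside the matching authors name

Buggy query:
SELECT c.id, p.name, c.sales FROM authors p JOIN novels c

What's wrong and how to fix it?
Bug: Missing join condition: each novels row is matched to all authors rows instead of just its own

Fix: Specify the join condition linking the foreign key to the parent id

Corrected query:
SELECT c.id, p.name, c.sales FROM authors p JOIN novels c ON c.author_id = p.id

Result:
id | name    | sales
---+---------+------
1  | Tolkien | 6761 
2  | Atwood  | 36303
3  | Orwell  | 1222 
4  | Orwell  | 75263
5  | Orwell  | 63356
6  | Atwood  | 57818
7  | Atwood  | 17831
8  | Tolkien | 37075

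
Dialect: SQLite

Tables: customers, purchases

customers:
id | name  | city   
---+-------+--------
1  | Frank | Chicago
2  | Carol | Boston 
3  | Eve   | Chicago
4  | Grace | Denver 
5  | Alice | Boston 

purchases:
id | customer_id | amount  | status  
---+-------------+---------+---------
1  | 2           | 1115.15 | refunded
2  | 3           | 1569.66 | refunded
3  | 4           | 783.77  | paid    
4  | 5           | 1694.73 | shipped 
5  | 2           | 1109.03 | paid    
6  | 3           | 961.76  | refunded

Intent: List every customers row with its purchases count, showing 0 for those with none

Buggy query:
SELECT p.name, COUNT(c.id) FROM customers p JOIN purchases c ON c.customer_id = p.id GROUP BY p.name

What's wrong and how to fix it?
Bug: An inner join excludes parents with zero children

Fix: Use LEFT JOIN so parents without children still appear (COUNT(c.id) gives 0)

Corrected query:
SELECT p.name, COUNT(c.id) FROM customers p LEFT JOIN purchases c ON c.customer_id = p.id GROUP BY p.name

Result:
name  | COUNT(c.id)
------+------------
Alice | 1          
Carol | 2          
Eve   | 2          
Frank | 0          
Grace | 1          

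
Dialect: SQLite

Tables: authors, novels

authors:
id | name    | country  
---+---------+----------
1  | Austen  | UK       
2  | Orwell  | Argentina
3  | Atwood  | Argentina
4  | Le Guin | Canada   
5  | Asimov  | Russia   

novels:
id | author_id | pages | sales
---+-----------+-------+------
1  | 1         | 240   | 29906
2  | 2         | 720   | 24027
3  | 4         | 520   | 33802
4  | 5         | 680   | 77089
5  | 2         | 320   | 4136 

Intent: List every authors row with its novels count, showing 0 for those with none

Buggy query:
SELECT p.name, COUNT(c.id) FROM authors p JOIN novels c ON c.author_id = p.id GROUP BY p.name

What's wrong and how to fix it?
Bug: INNER JOIN drops authors rows that have no matching novels rows

Fix: Use LEFT JOIN so parents without children still appear (COUNT(c.id) gives 0)

Corrected query:
SELECT p.name, COUNT(c.id) FROM authors p LEFT JOIN novels c ON c.author_id = p.id GROUP BY p.name

Result:
name    | COUNT(c.id)
--------+------------
Asimov  | 1          
Atwood  | 0          
Austen  | 1          
Le Guin | 1          
Orwell  | 2          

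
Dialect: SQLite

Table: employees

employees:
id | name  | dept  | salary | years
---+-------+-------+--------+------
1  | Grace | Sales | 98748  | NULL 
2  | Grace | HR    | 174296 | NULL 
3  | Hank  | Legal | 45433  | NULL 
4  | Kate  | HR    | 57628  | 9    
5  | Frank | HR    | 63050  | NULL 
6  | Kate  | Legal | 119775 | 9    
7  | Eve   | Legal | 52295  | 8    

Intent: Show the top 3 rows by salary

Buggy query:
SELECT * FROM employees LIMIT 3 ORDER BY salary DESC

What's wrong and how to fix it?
Bug: LIMIT must come after ORDER BY

Fix: Sort with ORDER BY, then apply LIMIT

Corrected query:
SELECT * FROM employees ORDER BY salary DESC LIMIT 3

Result:
id | name  | dept  | salary | years
---+-------+-------+--------+------
2  | Grace | HR    | 174296 | NULL 
6  | Kate  | Legal | 119775 | 9    
1  | Grace | Sales | 98748  | NULL 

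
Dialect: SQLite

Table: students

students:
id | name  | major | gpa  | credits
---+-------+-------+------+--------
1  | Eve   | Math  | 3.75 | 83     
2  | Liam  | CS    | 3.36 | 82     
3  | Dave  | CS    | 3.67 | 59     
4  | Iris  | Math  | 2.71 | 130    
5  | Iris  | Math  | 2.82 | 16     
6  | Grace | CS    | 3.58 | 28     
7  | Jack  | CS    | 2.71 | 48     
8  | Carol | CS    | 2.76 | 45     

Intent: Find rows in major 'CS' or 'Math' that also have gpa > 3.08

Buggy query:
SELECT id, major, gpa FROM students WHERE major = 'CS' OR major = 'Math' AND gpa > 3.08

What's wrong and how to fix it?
Bug: Without parentheses, AND is evaluated before OR, so the gpa filter only applies to the 'Math' branch

Fix: Add parentheses around the OR so the AND applies to both alternatives

Corrected query:
SELECT id, major, gpa FROM students WHERE (major = 'CS' OR major = 'Math') AND gpa > 3.08

Result:
id | major | gpa 
---+-------+-----
1  | Math  | 3.75
2  | CS    | 3.36
3  | CS    | 3.67
6  | CS    | 3.58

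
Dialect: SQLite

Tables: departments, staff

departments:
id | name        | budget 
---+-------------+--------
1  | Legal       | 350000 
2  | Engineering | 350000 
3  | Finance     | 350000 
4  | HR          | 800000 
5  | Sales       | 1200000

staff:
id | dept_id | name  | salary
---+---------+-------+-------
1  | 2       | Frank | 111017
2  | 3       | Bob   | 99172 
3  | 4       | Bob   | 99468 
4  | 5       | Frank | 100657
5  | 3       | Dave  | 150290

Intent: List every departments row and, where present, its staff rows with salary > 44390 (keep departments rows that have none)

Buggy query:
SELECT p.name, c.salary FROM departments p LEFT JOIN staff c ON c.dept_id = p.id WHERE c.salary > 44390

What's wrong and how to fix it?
Bug: Filtering c.salary in WHERE discards the NULL rows produced by LEFT JOIN, turning it into an inner join

Fix: Put 'c.salary > 44390' in the JOIN's ON clause instead of WHERE

Corrected query:
SELECT p.name, c.salary FROM departments p LEFT JOIN staff c ON c.dept_id = p.id AND c.salary > 44390

Result:
name        | salary
------------+-------
Legal       | NULL  
Engineering | 111017
Finance     | 99172 
Finance     | 150290
HR          | 99468 
Sales       | 100657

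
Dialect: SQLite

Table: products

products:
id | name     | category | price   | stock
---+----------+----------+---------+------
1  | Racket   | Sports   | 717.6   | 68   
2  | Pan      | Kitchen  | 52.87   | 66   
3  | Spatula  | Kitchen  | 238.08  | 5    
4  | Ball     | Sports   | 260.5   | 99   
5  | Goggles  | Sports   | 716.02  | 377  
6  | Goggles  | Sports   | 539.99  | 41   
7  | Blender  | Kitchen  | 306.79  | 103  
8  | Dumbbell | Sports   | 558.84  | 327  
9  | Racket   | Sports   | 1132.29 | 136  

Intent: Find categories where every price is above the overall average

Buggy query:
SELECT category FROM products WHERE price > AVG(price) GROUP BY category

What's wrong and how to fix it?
Bug: AVG() is an aggregate; it can't sit directly in WHERE

Fix: Compute the overall average in a scalar subquery and compare each group's MIN against it in HAVING

Corrected query:
SELECT category FROM products GROUP BY category HAVING MIN(price) > (SELECT AVG(price) FROM products)

Result:
(no rows)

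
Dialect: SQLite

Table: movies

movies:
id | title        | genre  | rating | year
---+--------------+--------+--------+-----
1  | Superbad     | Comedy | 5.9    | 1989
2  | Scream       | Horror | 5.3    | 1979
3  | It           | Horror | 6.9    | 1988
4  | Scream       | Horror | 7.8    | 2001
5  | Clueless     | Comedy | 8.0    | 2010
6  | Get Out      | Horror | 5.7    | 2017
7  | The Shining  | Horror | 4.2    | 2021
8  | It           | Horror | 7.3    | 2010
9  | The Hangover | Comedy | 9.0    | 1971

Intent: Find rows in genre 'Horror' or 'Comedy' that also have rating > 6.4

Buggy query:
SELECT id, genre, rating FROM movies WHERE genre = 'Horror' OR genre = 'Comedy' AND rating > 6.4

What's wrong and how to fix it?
Bug: Without parentheses, AND is evaluated before OR, so the rating filter only applies to the 'Comedy' branch

Fix: Add parentheses around the OR so the AND applies to both alternatives

Corrected query:
SELECT id, genre, rating FROM movies WHERE (genre = 'Horror' OR genre = 'Comedy') AND rating > 6.4

Result:
id | genre  | rating
---+--------+-------
3  | Horror | 6.9   
4  | Horror | 7.8   
5  | Comedy | 8     
8  | Horror | 7.3   
9  | Comedy | 9     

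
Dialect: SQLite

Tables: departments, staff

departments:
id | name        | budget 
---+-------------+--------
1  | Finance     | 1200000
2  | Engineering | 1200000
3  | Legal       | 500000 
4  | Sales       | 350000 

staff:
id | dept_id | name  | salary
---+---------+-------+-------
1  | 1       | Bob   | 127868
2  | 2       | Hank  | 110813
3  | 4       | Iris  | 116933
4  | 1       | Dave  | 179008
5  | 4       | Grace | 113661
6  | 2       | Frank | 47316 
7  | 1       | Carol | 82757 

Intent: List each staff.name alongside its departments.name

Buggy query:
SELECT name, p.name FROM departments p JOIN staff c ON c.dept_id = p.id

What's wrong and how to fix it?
Bug: Both tables have a 'name' column; the unqualified reference is ambiguous

Fix: Prefix ambiguous columns with the table alias

Corrected query:
SELECT c.name, p.name FROM departments p JOIN staff c ON c.dept_id = p.id

Result:
name  | name       
------+------------
Bob   | Finance    
Hank  | Engineering
Iris  | Sales      
Dave  | Finance    
Grace | Sales      
Frank | Engineering
Carol | Finance    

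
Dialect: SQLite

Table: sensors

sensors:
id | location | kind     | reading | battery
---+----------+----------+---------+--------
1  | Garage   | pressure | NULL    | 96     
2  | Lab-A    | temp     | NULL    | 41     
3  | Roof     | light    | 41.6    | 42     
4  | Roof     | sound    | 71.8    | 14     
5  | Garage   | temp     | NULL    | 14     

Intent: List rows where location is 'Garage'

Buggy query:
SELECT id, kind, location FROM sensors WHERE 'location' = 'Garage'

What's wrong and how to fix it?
Bug: Single quotes denote string literals in SQL; the column name is being compared as a constant string

Fix: Remove the quotes around the column name (or use double quotes for an identifier)

Corrected query:
SELECT id, kind, location FROM sensors WHERE location = 'Garage'

Result:
id | kind     | location
---+----------+---------
1  | pressure | Garage  
5  | temp     | Garage  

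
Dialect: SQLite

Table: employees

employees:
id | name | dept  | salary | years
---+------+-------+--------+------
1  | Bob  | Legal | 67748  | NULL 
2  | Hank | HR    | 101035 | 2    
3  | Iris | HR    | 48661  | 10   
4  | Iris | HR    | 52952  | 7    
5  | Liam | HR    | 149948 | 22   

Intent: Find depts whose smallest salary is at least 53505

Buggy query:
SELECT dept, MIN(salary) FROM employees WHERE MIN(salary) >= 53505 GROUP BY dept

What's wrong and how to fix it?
Bug: MIN() in WHERE is a misuse of aggregate

Fix: Replace WHERE with HAVING after the GROUP BY

Corrected query:
SELECT dept, MIN(salary) FROM employees GROUP BY dept HAVING MIN(salary) >= 53505

Result:
dept  | MIN(salary)
------+------------
Legal | 67748      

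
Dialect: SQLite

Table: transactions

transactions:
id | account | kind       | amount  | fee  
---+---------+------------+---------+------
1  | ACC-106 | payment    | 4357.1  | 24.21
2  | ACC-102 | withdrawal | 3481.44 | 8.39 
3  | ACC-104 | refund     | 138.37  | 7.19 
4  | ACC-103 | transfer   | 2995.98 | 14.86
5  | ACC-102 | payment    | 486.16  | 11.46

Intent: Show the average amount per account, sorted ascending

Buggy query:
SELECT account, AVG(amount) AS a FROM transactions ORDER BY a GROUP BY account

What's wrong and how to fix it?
Bug: ORDER BY appears before GROUP BY; SQL clause order requires GROUP BY first

Fix: Reorder: SELECT … FROM … GROUP BY … ORDER BY …

Corrected query:
SELECT account, AVG(amount) AS a FROM transactions GROUP BY account ORDER BY a

Result:
account | a      
--------+--------
ACC-104 | 138.37 
ACC-102 | 1983.8 
ACC-103 | 2995.98
ACC-106 | 4357.1 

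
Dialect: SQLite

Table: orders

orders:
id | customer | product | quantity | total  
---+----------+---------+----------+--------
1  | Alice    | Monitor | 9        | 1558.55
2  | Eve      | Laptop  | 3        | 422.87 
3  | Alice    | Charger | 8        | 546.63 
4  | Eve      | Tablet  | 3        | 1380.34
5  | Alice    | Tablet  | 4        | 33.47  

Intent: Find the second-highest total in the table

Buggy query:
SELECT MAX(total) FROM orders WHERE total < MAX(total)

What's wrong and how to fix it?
Bug: MAX(total) on the right of the comparison is an aggregate-in-WHERE error

Fix: Compute the overall MAX in a subquery, then take MAX of rows below it

Corrected query:
SELECT MAX(total) FROM orders WHERE total < (SELECT MAX(total) FROM orders)

Result:
MAX(total)
----------
1380.34   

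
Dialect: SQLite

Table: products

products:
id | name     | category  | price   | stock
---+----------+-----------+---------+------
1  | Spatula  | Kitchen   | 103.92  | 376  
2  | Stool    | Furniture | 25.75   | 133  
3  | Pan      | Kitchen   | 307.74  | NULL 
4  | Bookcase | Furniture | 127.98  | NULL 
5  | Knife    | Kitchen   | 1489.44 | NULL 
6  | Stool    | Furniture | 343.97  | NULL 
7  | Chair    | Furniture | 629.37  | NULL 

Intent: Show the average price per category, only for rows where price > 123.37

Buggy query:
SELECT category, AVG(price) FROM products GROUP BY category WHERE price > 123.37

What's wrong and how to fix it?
Bug: WHERE cannot follow GROUP BY

Fix: Move the WHERE clause before GROUP BY

Corrected query:
SELECT category, AVG(price) FROM products WHERE price > 123.37 GROUP BY category

Result:
category  | AVG(price)
----------+-----------
Furniture | 367.106667
Kitchen   | 898.59    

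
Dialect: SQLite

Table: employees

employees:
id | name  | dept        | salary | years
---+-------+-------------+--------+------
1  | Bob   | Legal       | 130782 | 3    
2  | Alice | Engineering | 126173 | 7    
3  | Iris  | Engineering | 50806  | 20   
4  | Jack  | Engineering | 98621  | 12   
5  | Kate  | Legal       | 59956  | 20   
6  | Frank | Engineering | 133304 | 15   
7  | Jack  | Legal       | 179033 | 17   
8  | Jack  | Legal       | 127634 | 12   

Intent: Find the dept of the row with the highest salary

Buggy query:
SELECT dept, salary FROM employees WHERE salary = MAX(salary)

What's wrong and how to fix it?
Bug: MAX(salary) is an aggregate and cannot be used directly in WHERE

Fix: Use a subquery: WHERE salary = (SELECT MAX(salary) FROM employees)

Corrected query:
SELECT dept, salary FROM employees WHERE salary = (SELECT MAX(salary) FROM employees)

Result:
dept  | salary
------+-------
Legal | 179033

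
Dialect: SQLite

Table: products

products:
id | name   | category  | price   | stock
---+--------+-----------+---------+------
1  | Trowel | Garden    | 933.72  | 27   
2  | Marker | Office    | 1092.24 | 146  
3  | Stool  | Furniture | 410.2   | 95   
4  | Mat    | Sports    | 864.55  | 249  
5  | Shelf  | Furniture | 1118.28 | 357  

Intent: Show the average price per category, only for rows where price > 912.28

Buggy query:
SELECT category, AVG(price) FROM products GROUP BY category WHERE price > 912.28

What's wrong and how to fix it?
Bug: Row-level WHERE must come before GROUP BY in the clause order

Fix: Place WHERE between FROM and GROUP BY

Corrected query:
SELECT category, AVG(price) FROM products WHERE price > 912.28 GROUP BY category

Result:
category  | AVG(price)
----------+-----------
Furniture | 1118.28   
Garden    | 933.72    
Office    | 1092.24   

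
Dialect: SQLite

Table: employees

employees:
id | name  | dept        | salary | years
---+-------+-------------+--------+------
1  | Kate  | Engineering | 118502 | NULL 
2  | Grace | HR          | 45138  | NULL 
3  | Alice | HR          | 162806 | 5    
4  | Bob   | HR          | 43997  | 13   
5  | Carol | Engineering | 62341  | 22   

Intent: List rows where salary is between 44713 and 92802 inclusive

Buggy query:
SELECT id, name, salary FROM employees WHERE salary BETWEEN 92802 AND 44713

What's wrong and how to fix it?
Bug: The bounds are reversed; BETWEEN a AND b requires a <= b to match anything

Fix: Write BETWEEN 44713 AND 92802

Corrected query:
SELECT id, name, salary FROM employees WHERE salary BETWEEN 44713 AND 92802

Result:
id | name  | salary
---+-------+-------
2  | Grace | 45138 
5  | Carol | 62341 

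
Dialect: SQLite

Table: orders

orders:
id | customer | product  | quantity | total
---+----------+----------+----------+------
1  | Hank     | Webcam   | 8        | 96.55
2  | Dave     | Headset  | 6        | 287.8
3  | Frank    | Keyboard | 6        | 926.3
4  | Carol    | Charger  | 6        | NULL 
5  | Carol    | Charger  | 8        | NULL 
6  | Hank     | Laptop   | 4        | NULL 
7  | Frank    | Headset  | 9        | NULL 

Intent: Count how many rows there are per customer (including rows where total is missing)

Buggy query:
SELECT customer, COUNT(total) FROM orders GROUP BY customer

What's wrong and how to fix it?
Bug: COUNT(total) skips NULLs, so groups with missing total are undercounted

Fix: Use COUNT(*) to count all rows regardless of NULL

Corrected query:
SELECT customer, COUNT(*) FROM orders GROUP BY customer

Result:
customer | COUNT(*)
---------+---------
Carol    | 2       
Dave     | 1       
Frank    | 2       
Hank     | 2       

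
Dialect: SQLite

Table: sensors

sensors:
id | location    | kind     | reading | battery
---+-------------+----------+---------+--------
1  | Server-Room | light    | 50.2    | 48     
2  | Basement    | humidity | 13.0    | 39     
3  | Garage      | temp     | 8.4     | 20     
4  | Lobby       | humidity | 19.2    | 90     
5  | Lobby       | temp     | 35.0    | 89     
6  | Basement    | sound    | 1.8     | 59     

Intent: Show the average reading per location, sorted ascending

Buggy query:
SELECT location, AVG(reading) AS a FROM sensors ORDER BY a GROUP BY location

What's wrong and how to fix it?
Bug: ORDER BY appears before GROUP BY; SQL clause order requires GROUP BY first

Fix: Reorder: SELECT … FROM … GROUP BY … ORDER BY …

Corrected query:
SELECT location, AVG(reading) AS a FROM sensors GROUP BY location ORDER BY a

Result:
location    | a   
------------+-----
Basement    | 7.4 
Garage      | 8.4 
Lobby       | 27.1
Server-Room | 50.2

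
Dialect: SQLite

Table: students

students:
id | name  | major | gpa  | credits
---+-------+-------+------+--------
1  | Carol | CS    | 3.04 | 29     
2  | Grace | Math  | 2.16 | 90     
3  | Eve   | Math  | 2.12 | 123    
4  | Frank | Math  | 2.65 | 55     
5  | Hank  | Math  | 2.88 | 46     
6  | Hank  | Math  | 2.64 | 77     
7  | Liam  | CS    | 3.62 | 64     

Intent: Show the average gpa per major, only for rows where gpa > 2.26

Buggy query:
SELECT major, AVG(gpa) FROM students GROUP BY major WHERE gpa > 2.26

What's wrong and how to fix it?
Bug: Row-level WHERE must come before GROUP BY in the clause order

Fix: Move the WHERE clause before GROUP BY

Corrected query:
SELECT major, AVG(gpa) FROM students WHERE gpa > 2.26 GROUP BY major

Result:
major | AVG(gpa)
------+---------
CS    | 3.33    
Math  | 2.723333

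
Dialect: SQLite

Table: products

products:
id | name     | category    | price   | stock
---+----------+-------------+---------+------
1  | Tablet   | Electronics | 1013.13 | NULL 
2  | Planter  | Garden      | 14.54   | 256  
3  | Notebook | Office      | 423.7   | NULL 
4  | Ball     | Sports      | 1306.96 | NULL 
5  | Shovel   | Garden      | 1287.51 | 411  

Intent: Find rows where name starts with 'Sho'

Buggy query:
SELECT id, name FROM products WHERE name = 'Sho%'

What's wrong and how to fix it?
Bug: '=' compares the literal string including the % character; pattern matching needs LIKE

Fix: Use LIKE for wildcard pattern matching

Corrected query:
SELECT id, name FROM products WHERE name LIKE 'Sho%'

Result:
id | name  
---+-------
5  | Shovel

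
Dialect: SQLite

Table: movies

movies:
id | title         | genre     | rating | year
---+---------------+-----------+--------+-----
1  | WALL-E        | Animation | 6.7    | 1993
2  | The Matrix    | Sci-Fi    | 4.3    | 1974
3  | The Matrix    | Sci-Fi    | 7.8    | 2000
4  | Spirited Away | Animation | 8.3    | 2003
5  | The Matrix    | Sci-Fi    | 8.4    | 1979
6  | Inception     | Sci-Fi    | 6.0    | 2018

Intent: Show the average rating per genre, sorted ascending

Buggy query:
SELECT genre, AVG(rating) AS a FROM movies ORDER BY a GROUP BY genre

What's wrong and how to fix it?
Bug: GROUP BY must precede ORDER BY

Fix: Move ORDER BY to the end, after GROUP BY

Corrected query:
SELECT genre, AVG(rating) AS a FROM movies GROUP BY genre ORDER BY a

Result:
genre     | a    
----------+------
Sci-Fi    | 6.625
Animation | 7.5  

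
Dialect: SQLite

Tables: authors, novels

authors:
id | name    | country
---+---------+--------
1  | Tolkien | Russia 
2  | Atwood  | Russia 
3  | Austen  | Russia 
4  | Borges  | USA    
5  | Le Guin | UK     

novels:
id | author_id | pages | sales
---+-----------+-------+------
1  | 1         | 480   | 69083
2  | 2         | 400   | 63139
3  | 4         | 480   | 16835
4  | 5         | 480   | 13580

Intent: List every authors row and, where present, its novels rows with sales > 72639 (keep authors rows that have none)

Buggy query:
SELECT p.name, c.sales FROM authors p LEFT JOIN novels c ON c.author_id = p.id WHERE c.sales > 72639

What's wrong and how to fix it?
Bug: Filtering c.sales in WHERE discards the NULL rows produced by LEFT JOIN, turning it into an inner join

Fix: Move the right-table condition into the ON clause so unmatched parents are kept

Corrected query:
SELECT p.name, c.sales FROM authors p LEFT JOIN novels c ON c.author_id = p.id AND c.sales > 72639

Result:
name    | sales
--------+------
Tolkien | NULL 
Atwood  | NULL 
Austen  | NULL 
Borges  | NULL 
Le Guin | NULL 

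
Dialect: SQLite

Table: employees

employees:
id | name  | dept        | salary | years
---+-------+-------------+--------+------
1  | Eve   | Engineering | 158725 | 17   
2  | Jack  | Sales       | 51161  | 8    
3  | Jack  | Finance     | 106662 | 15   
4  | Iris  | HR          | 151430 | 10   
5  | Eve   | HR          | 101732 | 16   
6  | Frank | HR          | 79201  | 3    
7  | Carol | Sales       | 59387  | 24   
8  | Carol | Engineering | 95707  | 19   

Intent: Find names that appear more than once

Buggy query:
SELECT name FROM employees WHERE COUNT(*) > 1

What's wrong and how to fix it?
Bug: WHERE can't reference COUNT(*); aggregates are computed after WHERE

Fix: Group first, then use HAVING for the count condition

Corrected query:
SELECT name FROM employees GROUP BY name HAVING COUNT(*) > 1

Result:
name 
-----
Carol
Eve  
Jack 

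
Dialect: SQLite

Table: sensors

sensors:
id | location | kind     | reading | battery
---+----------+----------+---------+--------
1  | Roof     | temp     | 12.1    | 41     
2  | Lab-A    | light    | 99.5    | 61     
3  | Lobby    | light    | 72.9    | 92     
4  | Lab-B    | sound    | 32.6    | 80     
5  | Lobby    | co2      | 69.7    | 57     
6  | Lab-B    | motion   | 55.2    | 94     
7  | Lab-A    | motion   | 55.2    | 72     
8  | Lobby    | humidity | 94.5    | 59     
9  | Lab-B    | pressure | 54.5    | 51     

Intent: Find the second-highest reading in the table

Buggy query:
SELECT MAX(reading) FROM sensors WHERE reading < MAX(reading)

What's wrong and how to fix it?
Bug: The inner MAX is an aggregate inside WHERE, which is not allowed

Fix: Compute the overall MAX in a subquery, then take MAX of rows below it

Corrected query:
SELECT MAX(reading) FROM sensors WHERE reading < (SELECT MAX(reading) FROM sensors)

Result:
MAX(reading)
------------
94.5        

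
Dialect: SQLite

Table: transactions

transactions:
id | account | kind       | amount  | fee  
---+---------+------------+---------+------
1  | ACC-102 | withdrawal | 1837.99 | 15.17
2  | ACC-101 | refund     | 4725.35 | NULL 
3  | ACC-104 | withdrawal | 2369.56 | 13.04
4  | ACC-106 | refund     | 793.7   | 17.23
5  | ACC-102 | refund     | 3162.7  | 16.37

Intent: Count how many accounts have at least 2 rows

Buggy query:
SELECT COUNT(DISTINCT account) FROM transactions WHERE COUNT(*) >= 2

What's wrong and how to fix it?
Bug: COUNT(*) cannot appear in WHERE; the per-group count doesn't exist yet

Fix: Use a subquery that GROUPs and filters with HAVING, then count its rows

Corrected query:
SELECT COUNT(*) FROM (SELECT account FROM transactions GROUP BY account HAVING COUNT(*) >= 2)

Result:
COUNT(*)
--------
1       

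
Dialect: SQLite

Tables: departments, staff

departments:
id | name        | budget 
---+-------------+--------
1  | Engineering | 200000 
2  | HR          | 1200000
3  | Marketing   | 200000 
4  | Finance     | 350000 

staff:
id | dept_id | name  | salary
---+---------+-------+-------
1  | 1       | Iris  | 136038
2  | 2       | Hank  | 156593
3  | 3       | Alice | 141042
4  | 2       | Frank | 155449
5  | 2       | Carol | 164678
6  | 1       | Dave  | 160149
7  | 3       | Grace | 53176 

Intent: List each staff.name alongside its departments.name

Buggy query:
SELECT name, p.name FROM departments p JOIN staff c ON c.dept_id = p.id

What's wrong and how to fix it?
Bug: 'name' exists in both joined tables, so the database can't tell which one is meant

Fix: Prefix ambiguous columns with the table alias

Corrected query:
SELECT c.name, p.name FROM departments p JOIN staff c ON c.dept_id = p.id

Result:
name  | name       
------+------------
Iris  | Engineering
Hank  | HR         
Alice | Marketing  
Frank | HR         
Carol | HR         
Dave  | Engineering
Grace | Marketing  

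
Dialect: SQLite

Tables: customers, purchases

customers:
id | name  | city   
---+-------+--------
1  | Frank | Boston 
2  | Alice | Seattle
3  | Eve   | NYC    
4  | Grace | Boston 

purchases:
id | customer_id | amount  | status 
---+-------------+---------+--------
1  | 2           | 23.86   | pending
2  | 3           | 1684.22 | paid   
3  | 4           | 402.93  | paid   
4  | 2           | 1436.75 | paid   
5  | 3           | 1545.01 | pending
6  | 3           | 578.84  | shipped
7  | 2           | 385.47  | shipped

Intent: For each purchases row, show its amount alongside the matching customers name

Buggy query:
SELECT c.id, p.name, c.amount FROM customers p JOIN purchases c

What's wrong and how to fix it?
Bug: JOIN with no ON clause produces a cartesian product; every purchases row pairs with every customers row

Fix: Add ON c.customer_id = p.id to the JOIN

Corrected query:
SELECT c.id, p.name, c.amount FROM customers p JOIN purchases c ON c.customer_id = p.id

Result:
id | name  | amount 
---+-------+--------
1  | Alice | 23.86  
2  | Eve   | 1684.22
3  | Grace | 402.93 
4  | Alice | 1436.75
5  | Eve   | 1545.01
6  | Eve   | 578.84 
7  | Alice | 385.47 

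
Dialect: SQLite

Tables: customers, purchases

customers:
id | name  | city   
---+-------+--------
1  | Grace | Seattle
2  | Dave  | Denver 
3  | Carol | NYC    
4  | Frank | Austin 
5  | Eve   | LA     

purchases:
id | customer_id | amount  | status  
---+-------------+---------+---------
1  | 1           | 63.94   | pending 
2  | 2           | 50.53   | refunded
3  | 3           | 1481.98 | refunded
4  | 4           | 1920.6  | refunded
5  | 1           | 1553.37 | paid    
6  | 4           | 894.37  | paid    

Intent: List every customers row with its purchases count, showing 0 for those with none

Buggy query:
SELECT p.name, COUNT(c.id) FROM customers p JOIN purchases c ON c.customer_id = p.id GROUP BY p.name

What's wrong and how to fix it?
Bug: An inner join excludes parents with zero children

Fix: Switch to LEFT JOIN to retain unmatched parent rows

Corrected query:
SELECT p.name, COUNT(c.id) FROM customers p LEFT JOIN purchases c ON c.customer_id = p.id GROUP BY p.name

Result:
name  | COUNT(c.id)
------+------------
Carol | 1          
Dave  | 1          
Eve   | 0          
Frank | 2          
Grace | 2          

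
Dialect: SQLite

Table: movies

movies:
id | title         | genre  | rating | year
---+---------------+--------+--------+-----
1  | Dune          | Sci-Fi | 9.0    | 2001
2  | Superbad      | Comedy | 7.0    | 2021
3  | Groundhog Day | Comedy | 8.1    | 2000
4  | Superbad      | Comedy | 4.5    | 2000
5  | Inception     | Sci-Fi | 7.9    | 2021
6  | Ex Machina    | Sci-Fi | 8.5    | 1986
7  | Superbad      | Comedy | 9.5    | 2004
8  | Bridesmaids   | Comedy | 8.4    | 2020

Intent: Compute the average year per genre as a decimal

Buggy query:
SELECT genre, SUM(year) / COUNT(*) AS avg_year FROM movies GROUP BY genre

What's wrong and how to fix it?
Bug: SUM(year) and COUNT(*) are both integers; the division truncates the fractional part

Fix: Cast one side to REAL so the division keeps the fractional part

Corrected query:
SELECT genre, SUM(year) * 1.0 / COUNT(*) AS avg_year FROM movies GROUP BY genre

Result:
genre  | avg_year   
-------+------------
Comedy | 2009       
Sci-Fi | 2002.666667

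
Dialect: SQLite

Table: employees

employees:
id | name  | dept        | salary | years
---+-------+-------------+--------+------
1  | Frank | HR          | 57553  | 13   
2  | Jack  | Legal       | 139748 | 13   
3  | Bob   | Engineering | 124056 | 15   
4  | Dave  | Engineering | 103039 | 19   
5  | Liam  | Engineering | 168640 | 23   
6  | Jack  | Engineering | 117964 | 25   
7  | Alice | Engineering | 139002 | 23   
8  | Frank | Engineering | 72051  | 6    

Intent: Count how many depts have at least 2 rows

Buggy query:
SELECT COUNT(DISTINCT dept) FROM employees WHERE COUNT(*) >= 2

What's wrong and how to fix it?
Bug: COUNT(*) cannot appear in WHERE; the per-group count doesn't exist yet

Fix: Use a subquery that GROUPs and filters with HAVING, then count its rows

Corrected query:
SELECT COUNT(*) FROM (SELECT dept FROM employees GROUP BY dept HAVING COUNT(*) >= 2)

Result:
COUNT(*)
--------
1       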